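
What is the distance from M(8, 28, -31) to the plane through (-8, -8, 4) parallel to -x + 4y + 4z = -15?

4√33/11

Parallel planes share the normal n = (-1, 4, 4); since (-8, -8, 4) lies on the plane, its equation is -x + 4y + 4z = -8.
d = |(-1)·8 + 4·28 + 4·(-31) − (-8)| / √(1 + 16 + 16) = |-12| / √33 = 4√33/11.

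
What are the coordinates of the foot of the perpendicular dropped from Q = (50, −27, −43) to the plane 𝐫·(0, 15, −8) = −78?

(50, -474/17, -723/17)

The perpendicular from Q has direction n = (0, 15, −8): r = (50, −27, −43) + t(0, 15, −8).
Substitute into the plane: n·(Q + tn) = -78 gives -61 + 289t = -78, so t = -1/17.
Foot = (50, −27, −43) + (-1/17)·(0, 15, −8) = (50, −474/17, −723/17).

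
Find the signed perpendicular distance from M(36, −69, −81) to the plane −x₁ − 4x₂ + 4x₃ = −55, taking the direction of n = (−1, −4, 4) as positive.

n·M − (-55) = -29.
|n| = √33, so the signed distance is -29/√33.

-29/√33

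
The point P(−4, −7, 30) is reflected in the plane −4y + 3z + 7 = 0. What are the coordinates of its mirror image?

With n = (0, −4, 3), the signed offset is (n·P − (-7))/|n|² = 125/25 = 5.
P' = P − 2t·n = (−4, −7, 30) − 10·(0, −4, 3) = (−4, 33, 0).

(-4, 33, 0)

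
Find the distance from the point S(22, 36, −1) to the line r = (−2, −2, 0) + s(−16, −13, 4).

Direction vector d = (−16, −13, 4).
AP = (24, 38, −1); AP·d = -882, |AP|² = 2021, |d|² = 441.
distance² = |AP|² − (AP·d)²/|d|² = 2021 − 777924/441 = 257, so the distance is √257.

√257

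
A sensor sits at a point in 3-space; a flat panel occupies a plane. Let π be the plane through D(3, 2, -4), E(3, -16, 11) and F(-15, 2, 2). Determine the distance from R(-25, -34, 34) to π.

8√65/65

DE = (0, -18, 15) and DF = (-18, 0, 6), so a normal is n = DE × DF = (-108, -270, -324).
d = |(-108)·(-25) + (-270)·(-34) + (-324)·34 − 432| / √(11664 + 72900 + 104976) = |432| / (54√65) = 8/√65.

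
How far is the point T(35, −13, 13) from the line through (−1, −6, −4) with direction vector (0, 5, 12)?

√1465

Direction vector d = (0, 5, 12).
AP = (36, −7, 17); AP·d = 169, |AP|² = 1634, |d|² = 169.
distance² = |AP|² − (AP·d)²/|d|² = 1634 − 28561/169 = 1465, so the distance is √1465.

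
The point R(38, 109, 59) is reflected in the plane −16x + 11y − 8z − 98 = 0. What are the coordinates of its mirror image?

n = (−16, 11, −8), |n|² = 441, n·R − 98 = 21, so t = 21/441 = 1/21.
Foot F = R − (1/21)·n = (814/21, 2278/21, 1247/21); the reflection is 2F − R = (830/21, 2267/21, 1255/21).

(830/21, 2267/21, 1255/21)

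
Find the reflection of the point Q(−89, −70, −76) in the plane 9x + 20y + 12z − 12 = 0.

(1, 130, 44)

With n = (9, 20, 12), the signed offset is (n·Q − 12)/|n|² = -3125/625 = -5.
Q' = Q − 2t·n = (−89, −70, −76) − (-10)·(9, 20, 12) = (1, 130, 44).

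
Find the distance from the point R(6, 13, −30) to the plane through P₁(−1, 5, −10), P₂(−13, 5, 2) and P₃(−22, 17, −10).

4/9

P₁P₂ = (−12, 0, 12) and P₁P₃ = (−21, 12, 0), so a normal is n = P₁P₂ × P₁P₃ = (−144, −252, −144).
Then n·(6, 13, −30) − 324 = −144.
|n| = √(20736 + 63504 + 20736) = 324, so the distance is |-144|/324 = 4/9.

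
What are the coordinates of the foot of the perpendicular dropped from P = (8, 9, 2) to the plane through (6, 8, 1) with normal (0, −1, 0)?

(8, 8, 2)

The perpendicular from P has direction n = (0, −1, 0): r = (8, 9, 2) + t(0, −1, 0).
Substitute into the plane: n·(P + tn) = -8 gives -9 + 1t = -8, so t = 1.
Foot = (8, 9, 2) + 1·(0, −1, 0) = (8, 8, 2).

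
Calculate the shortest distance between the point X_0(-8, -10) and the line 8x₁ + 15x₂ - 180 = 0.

The normal to the line is n = (8, 15) with |n| = 17.
|n·X_0 − 180| = |-214 − 180| = 394, so the distance is 394/17.

394/17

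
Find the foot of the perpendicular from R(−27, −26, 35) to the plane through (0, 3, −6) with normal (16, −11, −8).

(-11, -37, 27)

The perpendicular from R has direction n = (16, −11, −8): r = (−27, −26, 35) + μ(16, −11, −8).
Substitute into the plane: n·(R + μn) = 15 gives -426 + 441μ = 15, so μ = 1.
Foot = (−27, −26, 35) + 1·(16, −11, −8) = (−11, −37, 27).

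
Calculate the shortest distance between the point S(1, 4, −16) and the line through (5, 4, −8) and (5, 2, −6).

4√3

A direction vector is d = (0, −2, 2).
AP = (−4, 0, −8), and AP × d = (−16, 8, 8).
|AP × d|² = 384 and |d|² = 8, so the distance is √(384/8) = √48 = 4√3.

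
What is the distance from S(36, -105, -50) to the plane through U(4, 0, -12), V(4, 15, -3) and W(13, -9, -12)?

29√43/43

UV = (0, 15, 9) and UW = (9, -9, 0), so a normal is n = UV × UW = (81, 81, -135).
Then n·(36, -105, -50) - 1944 = -783.
|n| = √(6561 + 6561 + 18225) = 27√43, so the distance is |-783|/(27√43) = 29/√43.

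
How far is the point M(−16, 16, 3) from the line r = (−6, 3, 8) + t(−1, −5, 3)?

Direction vector d = (−1, −5, 3).
AP = (−10, 13, −5), and AP × d = (14, 35, 63).
|AP × d|² = 5390 and |d|² = 35, so the distance is √(5390/35) = √154.

√154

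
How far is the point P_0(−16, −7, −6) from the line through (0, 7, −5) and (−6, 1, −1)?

√101

A direction vector is d = (−6, −6, 4).
AP = (−16, −14, −1), and AP × d = (−62, 70, 12).
|AP × d|² = 8888 and |d|² = 88, so the distance is √(8888/88) = √101.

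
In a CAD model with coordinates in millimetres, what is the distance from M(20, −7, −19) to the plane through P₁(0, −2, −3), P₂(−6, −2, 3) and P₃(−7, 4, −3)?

P₁P₂ = (−6, 0, 6) and P₁P₃ = (−7, 6, 0), so a normal is n = P₁P₂ × P₁P₃ = (−36, −42, −36).
Then n·(20, −7, −19) − 192 = 66.
|n| = √(1296 + 1764 + 1296) = 66, so the distance is |66|/66 = 1.

1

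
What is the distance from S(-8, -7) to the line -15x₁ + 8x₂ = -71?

The normal to the line is n = (-15, 8) with |n| = 17.
|n·S − (-71)| = |64 − (-71)| = 135, so the distance is 135/17.

135/17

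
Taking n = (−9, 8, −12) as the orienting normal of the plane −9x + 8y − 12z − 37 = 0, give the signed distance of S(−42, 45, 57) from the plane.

n·S − 37 = 17.
|n| = 17, so the signed distance is 17/17 = 1.

1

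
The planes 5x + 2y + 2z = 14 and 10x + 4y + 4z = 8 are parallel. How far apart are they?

10/√33

Divide the second equation by 2 to match normals: 5x + 2y + 2z = 4.
With common normal n = (5, 2, 2) (|n| = √33), the distance is |14 − 4|/|n| = 10/√33.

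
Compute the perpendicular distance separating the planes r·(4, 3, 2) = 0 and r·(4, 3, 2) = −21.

21/√29

Both planes have normal n = (4, 3, 2), |n| = √29. Any point on the first plane is at distance |(-21) − 0|/|n| = 21/√29 from the second.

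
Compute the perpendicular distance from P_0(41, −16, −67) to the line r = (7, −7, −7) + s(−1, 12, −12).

Direction vector d = (−1, 12, −12).
AP = (34, −9, −60), and AP × d = (828, 468, 399).
|AP × d|² = 1063809 and |d|² = 289, so the distance is √(1063809/289) = √3681 = 3√409.

3√409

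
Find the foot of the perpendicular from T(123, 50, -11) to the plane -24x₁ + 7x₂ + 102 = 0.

(27, 78, -11)

The perpendicular from T has direction n = (-24, 7, 0): r = (123, 50, -11) + λ(-24, 7, 0).
Substitute into the plane: n·(T + λn) = -102 gives -2602 + 625λ = -102, so λ = 4.
Foot = (123, 50, -11) + 4·(-24, 7, 0) = (27, 78, -11).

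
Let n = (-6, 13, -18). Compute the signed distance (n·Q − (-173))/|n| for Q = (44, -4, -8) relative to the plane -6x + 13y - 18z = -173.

1/23

n·Q − (-173) = 1.
|n| = 23, so the signed distance is 1/23.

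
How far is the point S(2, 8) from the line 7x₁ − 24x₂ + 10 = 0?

168/25

The normal to the line is n = (7, −24) with |n| = 25.
|n·S − (-10)| = |-178 − (-10)| = 168, so the distance is 168/25.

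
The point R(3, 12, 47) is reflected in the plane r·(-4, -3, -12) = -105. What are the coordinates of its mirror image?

(-21, -6, -25)

n = (-4, -3, -12), |n|² = 169, n·R − (-105) = -507, so t = -507/169 = -3.
Foot F = R − (-3)·n = (-9, 3, 11); the reflection is 2F − R = (-21, -6, -25).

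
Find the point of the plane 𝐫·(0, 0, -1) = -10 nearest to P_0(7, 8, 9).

n = (0, 0, -1), |n|² = 1, and n·P_0 − (-10) = 1.
t = 1/1 = 1, so the foot is P_0 − t·n = (7, 8, 9) − 1·(0, 0, -1) = (7, 8, 10).

(7, 8, 10)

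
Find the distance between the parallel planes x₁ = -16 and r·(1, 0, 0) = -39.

23

With common normal n = (1, 0, 0) (|n| = 1), the distance is |(-16) − (-39)|/|n| = 23/1 = 23.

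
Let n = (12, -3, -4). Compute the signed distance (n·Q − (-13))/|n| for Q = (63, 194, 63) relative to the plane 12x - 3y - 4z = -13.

-5

n·Q − (-13) = -65.
|n| = 13, so the signed distance is -65/13 = -5.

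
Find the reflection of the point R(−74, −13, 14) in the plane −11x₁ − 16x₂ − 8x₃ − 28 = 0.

n = (−11, −16, −8), |n|² = 441, n·R − 28 = 882, so t = 882/441 = 2.
Foot F = R − 2·n = (−52, 19, 30); the reflection is 2F − R = (−30, 51, 46).

(-30, 51, 46)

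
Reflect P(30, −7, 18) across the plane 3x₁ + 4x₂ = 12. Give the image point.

(18, -23, 18)

With n = (3, 4, 0), the signed offset is (n·P − 12)/|n|² = 50/25 = 2.
P' = P − 2t·n = (30, −7, 18) − 4·(3, 4, 0) = (18, −23, 18).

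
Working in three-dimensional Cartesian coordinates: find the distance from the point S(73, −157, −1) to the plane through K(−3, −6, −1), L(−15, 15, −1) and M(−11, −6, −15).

KL = (−12, 21, 0) and KM = (−8, 0, −14), so a normal is n = KL × KM = (−294, −168, 168).
n = (−294, −168, 168); n·P − 1722 = 3024; |n| = 378; distance = 3024/378 = 8.

8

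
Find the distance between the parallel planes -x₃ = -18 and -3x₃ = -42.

4

Divide the second equation by 3 to match normals: -x₃ = -14.
With common normal n = (0, 0, -1) (|n| = 1), the distance is |(-18) − (-14)|/|n| = 4/1 = 4.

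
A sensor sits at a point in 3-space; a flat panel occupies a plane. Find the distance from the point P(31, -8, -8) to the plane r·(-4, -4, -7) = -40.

4/9

Normal vector n = (-4, -4, -7), and n·(31, -8, -8) - (-40) = 4.
|n| = √(16 + 16 + 49) = 9, so the distance is |4|/9 = 4/9.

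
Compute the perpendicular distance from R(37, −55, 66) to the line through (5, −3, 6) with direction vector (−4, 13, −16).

4√17

Direction vector d = (−4, 13, −16).
AP = (32, −52, 60), and AP × d = (52, 272, 208).
|AP × d|² = 119952 and |d|² = 441, so the distance is √(119952/441) = √272 = 4√17.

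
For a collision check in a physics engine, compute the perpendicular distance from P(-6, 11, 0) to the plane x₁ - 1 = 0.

n = (1, 0, 0); n·P − 1 = -7; |n| = 1; distance = 7/1 = 7.

7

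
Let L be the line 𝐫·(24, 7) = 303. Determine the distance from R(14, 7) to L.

82/25

d = |24·14 + 7·7 − 303| / √(576 + 49) = |82|/25 = 82/25.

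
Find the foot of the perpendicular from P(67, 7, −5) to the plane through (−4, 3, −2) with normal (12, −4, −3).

The perpendicular from P has direction n = (12, −4, −3): r = (67, 7, −5) + λ(12, −4, −3).
Substitute into the plane: n·(P + λn) = -54 gives 791 + 169λ = -54, so λ = -5.
Foot = (67, 7, −5) + (-5)·(12, −4, −3) = (7, 27, 10).

(7, 27, 10)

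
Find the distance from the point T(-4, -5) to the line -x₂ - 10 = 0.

5

The normal to the line is n = (0, -1) with |n| = 1.
|n·T − 10| = |5 − 10| = 5, so the distance is 5/1 = 5.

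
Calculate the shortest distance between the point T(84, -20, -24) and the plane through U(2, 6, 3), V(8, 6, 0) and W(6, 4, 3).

UV = (6, 0, -3) and UW = (4, -2, 0), so a normal is n = UV × UW = (-6, -12, -12).
d = |(-6)·84 + (-12)·(-20) + (-12)·(-24) − (-120)| / √(36 + 144 + 144) = |144| / 18 = 8.

8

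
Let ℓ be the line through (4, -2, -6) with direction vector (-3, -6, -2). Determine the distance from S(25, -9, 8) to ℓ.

7√13

Direction vector d = (-3, -6, -2).
AP = (21, -7, 14), and AP × d = (98, 0, -147).
|AP × d|² = 31213 and |d|² = 49, so the distance is √(31213/49) = √637 = 7√13.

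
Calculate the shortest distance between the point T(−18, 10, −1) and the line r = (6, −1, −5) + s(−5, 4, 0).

√57

Direction vector d = (−5, 4, 0).
AP = (−24, 11, 4), and AP × d = (−16, −20, −41).
|AP × d|² = 2337 and |d|² = 41, so the distance is √(2337/41) = √57.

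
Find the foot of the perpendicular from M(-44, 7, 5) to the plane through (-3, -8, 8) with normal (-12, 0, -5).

(-8, 7, 20)

The perpendicular from M has direction n = (-12, 0, -5): r = (-44, 7, 5) + μ(-12, 0, -5).
Substitute into the plane: n·(M + μn) = -4 gives 503 + 169μ = -4, so μ = -3.
Foot = (-44, 7, 5) + (-3)·(-12, 0, -5) = (-8, 7, 20).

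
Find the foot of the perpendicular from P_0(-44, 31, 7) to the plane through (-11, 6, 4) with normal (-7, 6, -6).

The perpendicular from P_0 has direction n = (-7, 6, -6): r = (-44, 31, 7) + t(-7, 6, -6).
Substitute into the plane: n·(P_0 + tn) = 89 gives 452 + 121t = 89, so t = -3.
Foot = (-44, 31, 7) + (-3)·(-7, 6, -6) = (-23, 13, 25).

(-23, 13, 25)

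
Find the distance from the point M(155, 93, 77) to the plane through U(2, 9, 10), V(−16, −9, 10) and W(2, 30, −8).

UV = (−18, −18, 0) and UW = (0, 21, −18), so a normal is n = UV × UW = (324, −324, −378).
d = |324·155 + (-324)·93 + (-378)·77 − (-6048)| / √(104976 + 104976 + 142884) = |-2970| / 594 = 5.

5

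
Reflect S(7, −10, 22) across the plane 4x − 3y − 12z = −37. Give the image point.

With n = (4, −3, −12), the signed offset is (n·S − (-37))/|n|² = -169/169 = -1.
S' = S − 2t·n = (7, −10, 22) − (-2)·(4, −3, −12) = (15, −16, −2).

(15, -16, -2)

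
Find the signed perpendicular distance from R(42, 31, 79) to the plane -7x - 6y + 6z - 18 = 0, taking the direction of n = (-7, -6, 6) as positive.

-24/11

n·R − 18 = -24.
|n| = 11, so the signed distance is -24/11.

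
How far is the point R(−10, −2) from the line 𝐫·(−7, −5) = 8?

The normal to the line is n = (−7, −5) with |n| = √74.
|n·R − 8| = |80 − 8| = 72, so the distance is 72/√74.

72/√74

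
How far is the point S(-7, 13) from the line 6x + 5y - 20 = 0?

3√61/61

d = |6·(-7) + 5·13 − 20| / √(36 + 25) = |3|/√61 = 3/√61.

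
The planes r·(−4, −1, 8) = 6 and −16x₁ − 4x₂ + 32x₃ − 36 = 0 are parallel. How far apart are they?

1/3

Divide the second equation by 4 to match normals: −4x₁ − x₂ + 8x₃ = 9.
Both planes have normal n = (−4, −1, 8), |n| = 9. Any point on the first plane is at distance |9 − 6|/|n| = 3/9 = 1/3 from the second.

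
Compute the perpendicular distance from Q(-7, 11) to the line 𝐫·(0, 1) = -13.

24

The normal to the line is n = (0, 1) with |n| = 1.
|n·Q − (-13)| = |11 − (-13)| = 24, so the distance is 24/1 = 24.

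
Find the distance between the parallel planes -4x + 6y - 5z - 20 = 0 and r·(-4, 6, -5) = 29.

Both planes have normal n = (-4, 6, -5), |n| = √77. Any point on the first plane is at distance |29 − 20|/|n| = 9/√77 = 9√77/77 from the second.

9√77/77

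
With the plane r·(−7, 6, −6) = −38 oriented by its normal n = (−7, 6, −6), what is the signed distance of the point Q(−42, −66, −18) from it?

4

n·Q − (-38) = 44.
|n| = 11, so the signed distance is 44/11 = 4.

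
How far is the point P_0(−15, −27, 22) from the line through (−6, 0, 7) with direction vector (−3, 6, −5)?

9√5

Direction vector d = (−3, 6, −5).
AP = (−9, −27, 15); AP·d = -210, |AP|² = 1035, |d|² = 70.
distance² = |AP|² − (AP·d)²/|d|² = 1035 − 44100/70 = 405, so the distance is 9√5.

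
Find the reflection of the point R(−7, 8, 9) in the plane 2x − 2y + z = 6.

With n = (2, −2, 1), the signed offset is (n·R − 6)/|n|² = -27/9 = -3.
R' = R − 2t·n = (−7, 8, 9) − (-6)·(2, −2, 1) = (5, −4, 15).

(5, -4, 15)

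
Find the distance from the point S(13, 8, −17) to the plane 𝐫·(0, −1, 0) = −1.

7

Normal vector n = (0, −1, 0), and n·(13, 8, −17) − (−1) = −7.
|n| = √(0 + 1 + 0) = 1, so the distance is |-7|/1 = 7.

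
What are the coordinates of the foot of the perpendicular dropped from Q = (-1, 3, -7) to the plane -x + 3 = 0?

n = (-1, 0, 0), |n|² = 1, and n·Q − (-3) = 4.
t = 4/1 = 4, so the foot is Q − t·n = (-1, 3, -7) − 4·(-1, 0, 0) = (3, 3, -7).

(3, 3, -7)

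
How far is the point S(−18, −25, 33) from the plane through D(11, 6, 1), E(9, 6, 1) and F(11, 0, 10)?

29√13/13

DE = (−2, 0, 0) and DF = (0, −6, 9), so a normal is n = DE × DF = (0, 18, 12).
n = (0, 18, 12); n·P − 120 = -174; |n| = 6√13; distance = 174/(6√13) = 29√13/13.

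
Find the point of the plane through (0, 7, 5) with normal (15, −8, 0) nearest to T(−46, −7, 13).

The perpendicular from T has direction n = (15, −8, 0): r = (−46, −7, 13) + μ(15, −8, 0).
Substitute into the plane: n·(T + μn) = -56 gives -634 + 289μ = -56, so μ = 2.
Foot = (−46, −7, 13) + 2·(15, −8, 0) = (−16, −23, 13).

(-16, -23, 13)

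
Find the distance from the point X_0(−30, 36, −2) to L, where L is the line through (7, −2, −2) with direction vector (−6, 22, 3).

√697

Direction vector d = (−6, 22, 3).
AP = (−37, 38, 0), and AP × d = (114, 111, −586).
|AP × d|² = 368713 and |d|² = 529, so the distance is √(368713/529) = √697.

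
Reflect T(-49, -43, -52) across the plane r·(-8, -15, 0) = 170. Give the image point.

(-1, 47, -52)

n = (-8, -15, 0), |n|² = 289, n·T − 170 = 867, so t = 867/289 = 3.
Foot F = T − 3·n = (-25, 2, -52); the reflection is 2F − T = (-1, 47, -52).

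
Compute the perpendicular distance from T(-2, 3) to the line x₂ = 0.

The normal to the line is n = (0, 1) with |n| = 1.
|n·T − 0| = |3 − 0| = 3, so the distance is 3/1 = 3.

3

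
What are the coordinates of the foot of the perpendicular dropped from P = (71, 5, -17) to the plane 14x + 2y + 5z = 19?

(15, -3, -37)

n = (14, 2, 5), |n|² = 225, and n·P − 19 = 900.
t = 900/225 = 4, so the foot is P − t·n = (71, 5, -17) − 4·(14, 2, 5) = (15, -3, -37).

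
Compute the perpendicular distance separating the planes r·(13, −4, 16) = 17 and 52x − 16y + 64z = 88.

Divide the second equation by 4 to match normals: 13x − 4y + 16z = 22.
Both planes have normal n = (13, −4, 16), |n| = 21. Any point on the first plane is at distance |22 − 17|/|n| = 5/21 from the second.

5/21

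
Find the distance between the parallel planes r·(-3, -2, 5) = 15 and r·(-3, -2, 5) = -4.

With common normal n = (-3, -2, 5) (|n| = √38), the distance is |15 − (-4)|/|n| = 19/√38.

19/√38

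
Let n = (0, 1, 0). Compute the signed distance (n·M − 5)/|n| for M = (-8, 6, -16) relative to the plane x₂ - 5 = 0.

1

n·M − 5 = 1.
|n| = 1, so the signed distance is 1/1 = 1.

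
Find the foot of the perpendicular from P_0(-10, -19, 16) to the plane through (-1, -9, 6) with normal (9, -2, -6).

The perpendicular from P_0 has direction n = (9, -2, -6): r = (-10, -19, 16) + t(9, -2, -6).
Substitute into the plane: n·(P_0 + tn) = -27 gives -148 + 121t = -27, so t = 1.
Foot = (-10, -19, 16) + 1·(9, -2, -6) = (-1, -21, 10).

(-1, -21, 10)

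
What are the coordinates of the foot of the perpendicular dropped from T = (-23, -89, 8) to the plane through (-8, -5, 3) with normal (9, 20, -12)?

(4, -29, -28)

n = (9, 20, -12), |n|² = 625, and n·T − (-208) = -1875.
t = -1875/625 = -3, so the foot is T − t·n = (-23, -89, 8) − (-3)·(9, 20, -12) = (4, -29, -28).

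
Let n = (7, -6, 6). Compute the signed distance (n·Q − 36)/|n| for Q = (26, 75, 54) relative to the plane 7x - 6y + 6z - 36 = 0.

n·Q − 36 = 20.
|n| = 11, so the signed distance is 20/11.

20/11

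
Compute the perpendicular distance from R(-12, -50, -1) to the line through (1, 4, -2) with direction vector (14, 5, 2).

Direction vector d = (14, 5, 2).
AP = (-13, -54, 1); AP·d = -450, |AP|² = 3086, |d|² = 225.
distance² = |AP|² − (AP·d)²/|d|² = 3086 − 202500/225 = 2186, so the distance is √2186.

√2186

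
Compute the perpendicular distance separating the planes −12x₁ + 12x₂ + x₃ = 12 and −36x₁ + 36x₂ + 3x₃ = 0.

Divide the second equation by 3 to match normals: −12x₁ + 12x₂ + x₃ = 0.
Both planes have normal n = (−12, 12, 1), |n| = 17. Any point on the first plane is at distance |0 − 12|/|n| = 12/17 from the second.

12/17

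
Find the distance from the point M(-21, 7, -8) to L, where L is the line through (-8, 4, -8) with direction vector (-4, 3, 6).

3√13

Direction vector d = (-4, 3, 6).
AP = (-13, 3, 0); AP·d = 61, |AP|² = 178, |d|² = 61.
distance² = |AP|² − (AP·d)²/|d|² = 178 − 3721/61 = 117, so the distance is 3√13.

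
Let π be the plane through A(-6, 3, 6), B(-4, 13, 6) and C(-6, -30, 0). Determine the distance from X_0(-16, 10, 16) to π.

4/15

AB = (2, 10, 0) and AC = (0, -33, -6), so a normal is n = AB × AC = (-60, 12, -66).
d = |(-60)·(-16) + 12·10 + (-66)·16 − 0| / √(3600 + 144 + 4356) = |24| / 90 = 4/15.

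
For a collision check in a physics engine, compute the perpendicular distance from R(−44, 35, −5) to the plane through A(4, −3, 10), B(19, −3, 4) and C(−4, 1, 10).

19/(3√5)

AB = (15, 0, −6) and AC = (−8, 4, 0), so a normal is n = AB × AC = (24, 48, 60).
n = (24, 48, 60); n·P − 552 = -228; |n| = 36√5; distance = 228/(36√5) = 19√5/15.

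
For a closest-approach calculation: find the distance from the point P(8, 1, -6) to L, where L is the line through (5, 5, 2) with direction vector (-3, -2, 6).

Direction vector d = (-3, -2, 6).
AP = (3, -4, -8), and AP × d = (-40, 6, -18).
|AP × d|² = 1960 and |d|² = 49, so the distance is √(1960/49) = √40 = 2√10.

2√10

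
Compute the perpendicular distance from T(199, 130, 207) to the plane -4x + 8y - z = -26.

7

Normal vector n = (-4, 8, -1), and n·(199, 130, 207) - (-26) = 63.
|n| = √(16 + 64 + 1) = 9, so the distance is |63|/9 = 7.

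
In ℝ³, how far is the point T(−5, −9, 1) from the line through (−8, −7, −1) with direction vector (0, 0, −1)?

Direction vector d = (0, 0, −1).
AP = (3, −2, 2); AP·d = -2, |AP|² = 17, |d|² = 1.
distance² = |AP|² − (AP·d)²/|d|² = 17 − 4/1 = 13, so the distance is √13.

√13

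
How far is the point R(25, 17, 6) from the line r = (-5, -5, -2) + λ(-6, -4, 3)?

Direction vector d = (-6, -4, 3).
AP = (30, 22, 8), and AP × d = (98, -138, 12).
|AP × d|² = 28792 and |d|² = 61, so the distance is √(28792/61) = √472 = 2√118.

2√118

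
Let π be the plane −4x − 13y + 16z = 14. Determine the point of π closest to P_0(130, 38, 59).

The perpendicular from P_0 has direction n = (−4, −13, 16): r = (130, 38, 59) + λ(−4, −13, 16).
Substitute into the plane: n·(P_0 + λn) = 14 gives -70 + 441λ = 14, so λ = 4/21.
Foot = (130, 38, 59) + (4/21)·(−4, −13, 16) = (2714/21, 746/21, 1303/21).

(2714/21, 746/21, 1303/21)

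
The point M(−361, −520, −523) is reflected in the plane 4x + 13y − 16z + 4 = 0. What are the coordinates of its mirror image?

(-7645/21, -11128/21, -10727/21)

n = (4, 13, −16), |n|² = 441, n·M − (-4) = 168, so t = 168/441 = 8/21.
Foot F = M − (8/21)·n = (−7613/21, −11024/21, −10855/21); the reflection is 2F − M = (−7645/21, −11128/21, −10727/21).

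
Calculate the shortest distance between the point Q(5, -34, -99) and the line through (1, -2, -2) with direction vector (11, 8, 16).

Direction vector d = (11, 8, 16).
AP = (4, -32, -97), and AP × d = (264, -1131, 384).
|AP × d|² = 1496313 and |d|² = 441, so the distance is √(1496313/441) = √3393 = 3√377.

3√377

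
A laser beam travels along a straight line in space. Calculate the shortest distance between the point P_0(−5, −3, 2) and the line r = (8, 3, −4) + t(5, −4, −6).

Direction vector d = (5, −4, −6).
AP = (−13, −6, 6), and AP × d = (60, −48, 82).
|AP × d|² = 12628 and |d|² = 77, so the distance is √(12628/77) = √164 = 2√41.

2√41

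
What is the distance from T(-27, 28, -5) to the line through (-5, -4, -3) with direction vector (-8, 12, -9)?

Direction vector d = (-8, 12, -9).
AP = (-22, 32, -2); AP·d = 578, |AP|² = 1512, |d|² = 289.
distance² = |AP|² − (AP·d)²/|d|² = 1512 − 334084/289 = 356, so the distance is 2√89.

2√89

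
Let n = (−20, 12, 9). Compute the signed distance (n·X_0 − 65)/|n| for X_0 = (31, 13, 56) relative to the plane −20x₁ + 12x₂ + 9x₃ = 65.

n·X_0 − 65 = -25.
|n| = 25, so the signed distance is -25/25 = -1.

-1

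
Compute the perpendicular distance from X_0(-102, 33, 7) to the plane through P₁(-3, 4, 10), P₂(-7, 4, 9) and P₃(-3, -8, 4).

29√21/21

P₁P₂ = (-4, 0, -1) and P₁P₃ = (0, -12, -6), so a normal is n = P₁P₂ × P₁P₃ = (-12, -24, 48).
Then n·(-102, 33, 7) - 420 = 348.
|n| = √(144 + 576 + 2304) = 12√21, so the distance is |348|/(12√21) = 29/√21.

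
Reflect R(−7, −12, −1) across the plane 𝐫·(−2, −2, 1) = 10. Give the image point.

With n = (−2, −2, 1), the signed offset is (n·R − 10)/|n|² = 27/9 = 3.
R' = R − 2t·n = (−7, −12, −1) − 6·(−2, −2, 1) = (5, 0, −7).

(5, 0, -7)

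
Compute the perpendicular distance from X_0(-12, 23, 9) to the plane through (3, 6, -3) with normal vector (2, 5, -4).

7√5/15

The plane has equation n·(r − (3, 6, -3)) = 0, i.e. n·r = 48.
d = |2·(-12) + 5·23 + (-4)·9 − 48| / √(4 + 25 + 16) = |7| / (3√5) = 7√5/15.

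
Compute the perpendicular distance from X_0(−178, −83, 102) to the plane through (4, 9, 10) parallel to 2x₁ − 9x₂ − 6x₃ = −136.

8

Parallel planes share the normal n = (2, −9, −6); since (4, 9, 10) lies on the plane, its equation is 2x₁ − 9x₂ − 6x₃ = -133.
n = (2, −9, −6); n·P − (-133) = -88; |n| = 11; distance = 88/11 = 8.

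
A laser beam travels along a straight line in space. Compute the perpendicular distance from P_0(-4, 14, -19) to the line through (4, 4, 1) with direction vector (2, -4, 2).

Direction vector d = (2, -4, 2).
AP = (-8, 10, -20); AP·d = -96, |AP|² = 564, |d|² = 24.
distance² = |AP|² − (AP·d)²/|d|² = 564 − 9216/24 = 180, so the distance is 6√5.

6√5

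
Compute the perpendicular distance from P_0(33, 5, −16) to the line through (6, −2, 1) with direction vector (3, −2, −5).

Direction vector d = (3, −2, −5).
AP = (27, 7, −17); AP·d = 152, |AP|² = 1067, |d|² = 38.
distance² = |AP|² − (AP·d)²/|d|² = 1067 − 23104/38 = 459, so the distance is 3√51.

3√51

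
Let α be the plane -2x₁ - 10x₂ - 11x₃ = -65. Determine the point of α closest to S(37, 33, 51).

(29, -7, 7)

The perpendicular from S has direction n = (-2, -10, -11): r = (37, 33, 51) + t(-2, -10, -11).
Substitute into the plane: n·(S + tn) = -65 gives -965 + 225t = -65, so t = 4.
Foot = (37, 33, 51) + 4·(-2, -10, -11) = (29, -7, 7).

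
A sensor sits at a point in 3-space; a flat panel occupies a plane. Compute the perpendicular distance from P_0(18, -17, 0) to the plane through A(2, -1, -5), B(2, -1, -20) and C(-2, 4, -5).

AB = (0, 0, -15) and AC = (-4, 5, 0), so a normal is n = AB × AC = (75, 60, 0).
Then n·(18, -17, 0) - 90 = 240.
|n| = √(5625 + 3600 + 0) = 15√41, so the distance is |240|/(15√41) = 16√41/41.

16√41/41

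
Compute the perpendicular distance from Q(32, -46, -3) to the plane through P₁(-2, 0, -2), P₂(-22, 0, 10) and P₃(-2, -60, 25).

P₁P₂ = (-20, 0, 12) and P₁P₃ = (0, -60, 27), so a normal is n = P₁P₂ × P₁P₃ = (720, 540, 1200).
Then n·(32, -46, -3) - (-3840) = -1560.
|n| = √(518400 + 291600 + 1440000) = 1500, so the distance is |-1560|/1500 = 26/25.

26/25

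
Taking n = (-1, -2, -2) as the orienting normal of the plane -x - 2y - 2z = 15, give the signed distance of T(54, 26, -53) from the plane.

-5

n·T − 15 = -15.
|n| = 3, so the signed distance is -15/3 = -5.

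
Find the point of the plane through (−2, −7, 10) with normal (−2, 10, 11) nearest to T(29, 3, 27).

n = (−2, 10, 11), |n|² = 225, and n·T − 44 = 225.
t = 225/225 = 1, so the foot is T − t·n = (29, 3, 27) − 1·(−2, 10, 11) = (31, −7, 16).

(31, -7, 16)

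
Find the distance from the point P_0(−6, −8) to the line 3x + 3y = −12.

d = |3·(-6) + 3·(-8) − (-12)| / √(9 + 9) = |-30|/(3√2) = 5√2.

5√2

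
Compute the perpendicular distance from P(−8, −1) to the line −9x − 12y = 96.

d = |(-9)·(-8) + (-12)·(-1) − 96| / √(81 + 144) = |-12|/15 = 4/5.

4/5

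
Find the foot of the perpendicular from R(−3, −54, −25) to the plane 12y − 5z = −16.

(-3, -18, -40)

n = (0, 12, −5), |n|² = 169, and n·R − (-16) = -507.
t = -507/169 = -3, so the foot is R − t·n = (−3, −54, −25) − (-3)·(0, 12, −5) = (−3, −18, −40).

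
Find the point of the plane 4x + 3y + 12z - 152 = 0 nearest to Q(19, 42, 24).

(11, 36, 0)

The perpendicular from Q has direction n = (4, 3, 12): r = (19, 42, 24) + λ(4, 3, 12).
Substitute into the plane: n·(Q + λn) = 152 gives 490 + 169λ = 152, so λ = -2.
Foot = (19, 42, 24) + (-2)·(4, 3, 12) = (11, 36, 0).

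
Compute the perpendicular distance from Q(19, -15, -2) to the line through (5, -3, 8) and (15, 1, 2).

A direction vector is d = (10, 4, -6).
AP = (14, -12, -10), and AP × d = (112, -16, 176).
|AP × d|² = 43776 and |d|² = 152, so the distance is √(43776/152) = √288 = 12√2.

12√2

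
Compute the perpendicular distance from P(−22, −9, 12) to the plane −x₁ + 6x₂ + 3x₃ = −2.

Normal vector n = (−1, 6, 3), and n·(−22, −9, 12) − (−2) = 6.
|n| = √(1 + 36 + 9) = √46, so the distance is |6|/√46 = 6/√46.

3√46/23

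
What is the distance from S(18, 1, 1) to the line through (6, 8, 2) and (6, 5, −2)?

A direction vector is d = (0, −3, −4).
AP = (12, −7, −1); AP·d = 25, |AP|² = 194, |d|² = 25.
distance² = |AP|² − (AP·d)²/|d|² = 194 − 625/25 = 169, so the distance is 13.

13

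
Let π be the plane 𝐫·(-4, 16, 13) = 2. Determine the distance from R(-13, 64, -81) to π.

d = |(-4)·(-13) + 16·64 + 13·(-81) − 2| / √(16 + 256 + 169) = |21| / 21 = 1.

1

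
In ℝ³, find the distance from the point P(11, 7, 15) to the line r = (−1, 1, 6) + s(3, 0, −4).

3√29

Direction vector d = (3, 0, −4).
AP = (12, 6, 9), and AP × d = (−24, 75, −18).
|AP × d|² = 6525 and |d|² = 25, so the distance is √(6525/25) = √261 = 3√29.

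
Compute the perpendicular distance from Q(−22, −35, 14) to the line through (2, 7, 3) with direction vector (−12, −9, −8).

Direction vector d = (−12, −9, −8).
AP = (−24, −42, 11), and AP × d = (435, −324, −288).
|AP × d|² = 377145 and |d|² = 289, so the distance is √(377145/289) = √1305 = 3√145.

3√145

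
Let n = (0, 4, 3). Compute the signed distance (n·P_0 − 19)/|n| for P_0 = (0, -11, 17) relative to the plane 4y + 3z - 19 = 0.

n·P_0 − 19 = -12.
|n| = 5, so the signed distance is -12/5.

-12/5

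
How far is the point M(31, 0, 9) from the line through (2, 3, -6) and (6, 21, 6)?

3√106

A direction vector is d = (4, 18, 12).
AP = (29, -3, 15), and AP × d = (-306, -288, 534).
|AP × d|² = 461736 and |d|² = 484, so the distance is √(461736/484) = √954 = 3√106.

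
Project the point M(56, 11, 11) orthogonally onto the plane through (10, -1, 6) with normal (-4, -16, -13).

The perpendicular from M has direction n = (-4, -16, -13): r = (56, 11, 11) + λ(-4, -16, -13).
Substitute into the plane: n·(M + λn) = -102 gives -543 + 441λ = -102, so λ = 1.
Foot = (56, 11, 11) + 1·(-4, -16, -13) = (52, -5, -2).

(52, -5, -2)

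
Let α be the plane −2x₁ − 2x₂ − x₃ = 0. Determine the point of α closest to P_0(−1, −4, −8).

(3, 0, -6)

n = (−2, −2, −1), |n|² = 9, and n·P_0 − 0 = 18.
t = 18/9 = 2, so the foot is P_0 − t·n = (−1, −4, −8) − 2·(−2, −2, −1) = (3, 0, −6).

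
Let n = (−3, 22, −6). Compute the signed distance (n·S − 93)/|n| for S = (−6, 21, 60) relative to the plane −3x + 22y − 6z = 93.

27/23

n·S − 93 = 27.
|n| = 23, so the signed distance is 27/23.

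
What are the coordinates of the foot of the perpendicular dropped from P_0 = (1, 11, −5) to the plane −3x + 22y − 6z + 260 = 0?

The perpendicular from P_0 has direction n = (−3, 22, −6): r = (1, 11, −5) + λ(−3, 22, −6).
Substitute into the plane: n·(P_0 + λn) = -260 gives 269 + 529λ = -260, so λ = -1.
Foot = (1, 11, −5) + (-1)·(−3, 22, −6) = (4, −11, 1).

(4, -11, 1)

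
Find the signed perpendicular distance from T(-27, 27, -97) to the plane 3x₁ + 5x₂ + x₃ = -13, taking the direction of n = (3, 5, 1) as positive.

n·T − (-13) = -30.
|n| = √35, so the signed distance is -30/√35.

-30/√35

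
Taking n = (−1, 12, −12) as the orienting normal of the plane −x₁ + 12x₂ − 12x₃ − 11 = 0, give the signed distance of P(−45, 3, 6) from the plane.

n·P − 11 = -2.
|n| = 17, so the signed distance is -2/17.

-2/17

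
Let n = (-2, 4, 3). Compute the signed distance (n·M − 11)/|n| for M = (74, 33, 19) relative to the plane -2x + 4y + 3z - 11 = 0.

n·M − 11 = 30.
|n| = √29, so the signed distance is 30√29/29.

30√29/29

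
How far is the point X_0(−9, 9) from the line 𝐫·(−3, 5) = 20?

26√34/17

The normal to the line is n = (−3, 5) with |n| = √34.
|n·X_0 − 20| = |72 − 20| = 52, so the distance is 52/√34 = 26√34/17.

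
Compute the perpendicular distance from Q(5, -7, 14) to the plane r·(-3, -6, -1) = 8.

5/√46

Normal vector n = (-3, -6, -1), and n·(5, -7, 14) - 8 = 5.
|n| = √(9 + 36 + 1) = √46, so the distance is |5|/√46 = 5/√46.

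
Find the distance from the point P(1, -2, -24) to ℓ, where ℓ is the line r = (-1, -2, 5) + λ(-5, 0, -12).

Direction vector d = (-5, 0, -12).
AP = (2, 0, -29), and AP × d = (0, 169, 0).
|AP × d|² = 28561 and |d|² = 169, so the distance is √(28561/169) = √169 = 13.

13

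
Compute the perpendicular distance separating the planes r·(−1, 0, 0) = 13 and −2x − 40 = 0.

Divide the second equation by 2 to match normals: −x = 20.
Both planes have normal n = (−1, 0, 0), |n| = 1. Any point on the first plane is at distance |20 − 13|/|n| = 7/1 = 7 from the second.

7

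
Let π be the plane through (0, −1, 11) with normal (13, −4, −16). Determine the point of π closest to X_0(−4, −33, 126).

n = (13, −4, −16), |n|² = 441, and n·X_0 − (-172) = -1764.
t = -1764/441 = -4, so the foot is X_0 − t·n = (−4, −33, 126) − (-4)·(13, −4, −16) = (48, −49, 62).

(48, -49, 62)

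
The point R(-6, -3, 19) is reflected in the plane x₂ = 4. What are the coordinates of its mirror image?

n = (0, 1, 0), |n|² = 1, n·R − 4 = -7, so t = -7/1 = -7.
Foot F = R − (-7)·n = (-6, 4, 19); the reflection is 2F − R = (-6, 11, 19).

(-6, 11, 19)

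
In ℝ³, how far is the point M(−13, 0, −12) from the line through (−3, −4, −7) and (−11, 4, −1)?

A direction vector is d = (−8, 8, 6).
AP = (−10, 4, −5), and AP × d = (64, 100, −48).
|AP × d|² = 16400 and |d|² = 164, so the distance is √(16400/164) = √100 = 10.

10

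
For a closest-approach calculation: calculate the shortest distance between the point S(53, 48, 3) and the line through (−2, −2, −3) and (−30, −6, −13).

√1961

A direction vector is d = (−28, −4, −10).
AP = (55, 50, 6); AP·d = -1800, |AP|² = 5561, |d|² = 900.
distance² = |AP|² − (AP·d)²/|d|² = 5561 − 3240000/900 = 1961, so the distance is √1961.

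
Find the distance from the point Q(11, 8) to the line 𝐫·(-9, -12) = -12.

d = |(-9)·11 + (-12)·8 − (-12)| / √(81 + 144) = |-183|/15 = 61/5.

61/5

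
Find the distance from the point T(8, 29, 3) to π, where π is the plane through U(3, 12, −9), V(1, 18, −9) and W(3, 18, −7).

UV = (−2, 6, 0) and UW = (0, 6, 2), so a normal is n = UV × UW = (12, 4, −12).
Then n·(8, 29, 3) − 192 = −16.
|n| = √(144 + 16 + 144) = 4√19, so the distance is |-16|/(4√19) = 4√19/19.

4√19/19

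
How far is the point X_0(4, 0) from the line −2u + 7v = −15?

The normal to the line is n = (−2, 7) with |n| = √53.
|n·X_0 − (-15)| = |-8 − (-15)| = 7, so the distance is 7/√53 = 7√53/53.

7√53/53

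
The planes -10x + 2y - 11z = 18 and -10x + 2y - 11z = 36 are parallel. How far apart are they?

Both planes have normal n = (-10, 2, -11), |n| = 15. Any point on the first plane is at distance |36 − 18|/|n| = 18/15 = 6/5 from the second.

6/5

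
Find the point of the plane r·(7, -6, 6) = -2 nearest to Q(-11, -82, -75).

(-100/11, -920/11, -807/11)

n = (7, -6, 6), |n|² = 121, and n·Q − (-2) = -33.
t = -33/121 = -3/11, so the foot is Q − t·n = (-11, -82, -75) − (-3/11)·(7, -6, 6) = (-100/11, -920/11, -807/11).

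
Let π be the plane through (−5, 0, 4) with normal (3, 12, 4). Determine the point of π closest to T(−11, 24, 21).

The perpendicular from T has direction n = (3, 12, 4): r = (−11, 24, 21) + t(3, 12, 4).
Substitute into the plane: n·(T + tn) = 1 gives 339 + 169t = 1, so t = -2.
Foot = (−11, 24, 21) + (-2)·(3, 12, 4) = (−17, 0, 13).

(-17, 0, 13)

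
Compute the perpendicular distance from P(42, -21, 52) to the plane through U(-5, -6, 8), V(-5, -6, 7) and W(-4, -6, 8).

UV = (0, 0, -1) and UW = (1, 0, 0), so a normal is n = UV × UW = (0, -1, 0).
n = (0, -1, 0); n·P − 6 = 15; |n| = 1; distance = 15/1 = 15.

15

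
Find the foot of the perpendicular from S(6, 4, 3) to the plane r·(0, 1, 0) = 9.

n = (0, 1, 0), |n|² = 1, and n·S − 9 = -5.
t = -5/1 = -5, so the foot is S − t·n = (6, 4, 3) − (-5)·(0, 1, 0) = (6, 9, 3).

(6, 9, 3)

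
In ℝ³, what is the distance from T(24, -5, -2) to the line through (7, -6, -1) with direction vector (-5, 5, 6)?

√205

Direction vector d = (-5, 5, 6).
AP = (17, 1, -1), and AP × d = (11, -97, 90).
|AP × d|² = 17630 and |d|² = 86, so the distance is √(17630/86) = √205.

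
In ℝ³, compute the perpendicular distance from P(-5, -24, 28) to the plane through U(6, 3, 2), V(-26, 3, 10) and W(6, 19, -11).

UV = (-32, 0, 8) and UW = (0, 16, -13), so a normal is n = UV × UW = (-128, -416, -512).
n = (-128, -416, -512); n·P − (-3040) = -672; |n| = 672; distance = 672/672 = 1.

1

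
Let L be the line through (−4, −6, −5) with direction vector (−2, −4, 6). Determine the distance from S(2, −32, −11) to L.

2√173

Direction vector d = (−2, −4, 6).
AP = (6, −26, −6), and AP × d = (−180, −24, −76).
|AP × d|² = 38752 and |d|² = 56, so the distance is √(38752/56) = √692 = 2√173.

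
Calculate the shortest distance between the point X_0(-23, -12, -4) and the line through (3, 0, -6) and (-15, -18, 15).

2√85

A direction vector is d = (-18, -18, 21).
AP = (-26, -12, 2), and AP × d = (-216, 510, 252).
|AP × d|² = 370260 and |d|² = 1089, so the distance is √(370260/1089) = √340 = 2√85.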